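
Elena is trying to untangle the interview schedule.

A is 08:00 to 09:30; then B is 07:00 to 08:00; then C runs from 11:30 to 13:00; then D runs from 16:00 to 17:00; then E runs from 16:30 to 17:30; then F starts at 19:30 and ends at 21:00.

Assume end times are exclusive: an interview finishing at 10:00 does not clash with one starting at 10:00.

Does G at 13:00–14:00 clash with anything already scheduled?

No — it doesn't clash with anything

B: ends 08:00 at or before G starts 13:00 → clear.
A: ends 09:30 at or before G starts 13:00 → clear.
C: ends 13:00 at or before G starts 13:00 → clear.
D: starts 16:00 at or after G ends 14:00 → clear.
E: starts 16:30 at or after G ends 14:00 → clear.
F: starts 19:30 at or after G ends 14:00 → clear.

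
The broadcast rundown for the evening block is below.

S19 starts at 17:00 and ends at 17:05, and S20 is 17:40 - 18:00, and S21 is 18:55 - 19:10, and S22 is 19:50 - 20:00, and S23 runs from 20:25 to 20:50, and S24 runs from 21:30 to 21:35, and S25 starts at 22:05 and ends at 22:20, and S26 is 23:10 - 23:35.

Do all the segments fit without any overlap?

Yes

Sorted by start: S19, S20, S21, S22, S23, S24, S25, S26.
S20 starts after S19 ends, so nothing later overlaps S19 either.
S21 starts after S20 ends, so nothing later overlaps S20 either.
S22 starts after S21 ends, so nothing later overlaps S21 either.
S23 starts after S22 ends, so nothing later overlaps S22 either.
S24 starts after S23 ends, so nothing later overlaps S23 either.
S25 starts after S24 ends, so nothing later overlaps S24 either.
S26 starts after S25 ends.
Every pair is clear; the schedule has no overlaps.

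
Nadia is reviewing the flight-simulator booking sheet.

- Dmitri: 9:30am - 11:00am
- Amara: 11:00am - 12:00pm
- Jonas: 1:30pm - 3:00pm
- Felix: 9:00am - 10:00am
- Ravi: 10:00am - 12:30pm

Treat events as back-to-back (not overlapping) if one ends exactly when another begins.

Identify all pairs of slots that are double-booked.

Two intervals overlap when each starts before the other ends.
Sorted by start: Felix, Dmitri, Ravi, Amara, Jonas.
Dmitri starts before Felix ends → Felix and Dmitri overlap.
Ravi starts exactly when Felix ends (back-to-back, no overlap), so nothing later overlaps Felix either.
Ravi starts before Dmitri ends → Dmitri and Ravi overlap.
Amara starts exactly when Dmitri ends (back-to-back, no overlap), so nothing later overlaps Dmitri either.
Amara starts before Ravi ends → Ravi and Amara overlap.
Jonas starts after Ravi ends.
Jonas starts after Amara ends.

Amara & Ravi, Dmitri & Felix, Dmitri & Ravi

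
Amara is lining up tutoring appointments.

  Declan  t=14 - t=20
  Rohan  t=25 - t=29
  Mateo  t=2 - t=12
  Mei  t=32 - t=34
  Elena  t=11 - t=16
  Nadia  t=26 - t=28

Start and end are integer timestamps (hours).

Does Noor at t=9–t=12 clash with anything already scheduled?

Mateo: starts t=2 before Noor ends t=12, and ends t=12 after Noor starts t=9 → overlap.
Elena: starts t=11 before Noor ends t=12, and ends t=16 after Noor starts t=9 → overlap.
Declan: starts t=14 at or after Noor ends t=12 → clear.
Rohan: starts t=25 at or after Noor ends t=12 → clear.
Nadia: starts t=26 at or after Noor ends t=12 → clear.
Mei: starts t=32 at or after Noor ends t=12 → clear.
Noor overlaps Elena, Mateo.

Yes — it overlaps Elena, Mateo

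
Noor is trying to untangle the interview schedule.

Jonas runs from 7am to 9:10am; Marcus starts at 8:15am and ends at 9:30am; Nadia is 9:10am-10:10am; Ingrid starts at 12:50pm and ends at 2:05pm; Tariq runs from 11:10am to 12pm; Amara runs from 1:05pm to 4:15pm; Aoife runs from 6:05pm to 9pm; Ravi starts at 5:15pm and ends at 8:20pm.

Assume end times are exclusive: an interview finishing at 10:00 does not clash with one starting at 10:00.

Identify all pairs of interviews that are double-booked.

Sorted by start: Jonas, Marcus, Nadia, Tariq, Ingrid, Amara, Ravi, Aoife.
Marcus starts before Jonas ends → Jonas and Marcus overlap.
Nadia starts exactly when Jonas ends (back-to-back, no overlap) — done with Jonas.
Nadia starts before Marcus ends → Marcus and Nadia overlap.
Tariq starts after Marcus ends — done with Marcus.
Tariq starts after Nadia ends — done with Nadia.
Ingrid starts after Tariq ends — done with Tariq.
Amara starts before Ingrid ends → Ingrid and Amara overlap.
Ravi starts after Ingrid ends — done with Ingrid.
Ravi starts after Amara ends — done with Amara.
Aoife starts before Ravi ends → Ravi and Aoife overlap.

Amara & Ingrid, Aoife & Ravi, Jonas & Marcus, Marcus & Nadia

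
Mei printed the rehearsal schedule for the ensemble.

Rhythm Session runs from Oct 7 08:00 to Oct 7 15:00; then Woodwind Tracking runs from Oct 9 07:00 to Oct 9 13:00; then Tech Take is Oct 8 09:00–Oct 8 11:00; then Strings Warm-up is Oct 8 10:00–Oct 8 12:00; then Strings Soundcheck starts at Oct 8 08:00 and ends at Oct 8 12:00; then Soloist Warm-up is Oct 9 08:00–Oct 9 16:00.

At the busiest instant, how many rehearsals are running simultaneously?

3

Sweep the timeline, counting +1 at each start and −1 at each end (ends before starts at a tie):
Oct 7 08:00 start Rhythm Session → 1
Oct 7 15:00 end Rhythm Session → 0
Oct 8 08:00 start Strings Soundcheck → 1
Oct 8 09:00 start Tech Take → 2
Oct 8 10:00 start Strings Warm-up → 3
Oct 8 11:00 end Tech Take → 2
Oct 8 12:00 end Strings Soundcheck → 1
Oct 8 12:00 end Strings Warm-up → 0
Oct 9 07:00 start Woodwind Tracking → 1
Oct 9 08:00 start Soloist Warm-up → 2
Oct 9 13:00 end Woodwind Tracking → 1
Oct 9 16:00 end Soloist Warm-up → 0
Peak is 3, at Oct 8 10:00 (Strings Soundcheck, Strings Warm-up, Tech Take).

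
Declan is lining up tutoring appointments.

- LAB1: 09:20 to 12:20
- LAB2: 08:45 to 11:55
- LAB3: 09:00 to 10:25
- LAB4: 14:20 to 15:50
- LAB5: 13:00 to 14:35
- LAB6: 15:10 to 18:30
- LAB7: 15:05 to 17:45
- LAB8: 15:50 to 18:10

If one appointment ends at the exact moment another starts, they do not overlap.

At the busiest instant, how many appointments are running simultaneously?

3

Sweep the timeline, counting +1 at each start and −1 at each end (ends before starts at a tie):
08:45 start LAB2 → 1
09:00 start LAB3 → 2
09:20 start LAB1 → 3
10:25 end LAB3 → 2
11:55 end LAB2 → 1
12:20 end LAB1 → 0
13:00 start LAB5 → 1
14:20 start LAB4 → 2
14:35 end LAB5 → 1
15:05 start LAB7 → 2
15:10 start LAB6 → 3
15:50 end LAB4 → 2
15:50 start LAB8 → 3
17:45 end LAB7 → 2
18:10 end LAB8 → 1
18:30 end LAB6 → 0
Peak is 3, at 09:20 (LAB1, LAB2, LAB3).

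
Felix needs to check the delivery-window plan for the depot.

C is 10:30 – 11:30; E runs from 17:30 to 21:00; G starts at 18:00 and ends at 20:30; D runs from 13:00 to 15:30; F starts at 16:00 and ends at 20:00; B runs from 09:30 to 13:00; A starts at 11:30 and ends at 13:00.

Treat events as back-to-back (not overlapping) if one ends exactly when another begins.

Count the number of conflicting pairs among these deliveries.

Sorted by start: B, C, A, D, F, E, G.
C starts before B ends → B and C overlap.
A starts before B ends → B and A overlap.
D starts exactly when B ends (back-to-back, no overlap) — done with B.
A starts exactly when C ends (back-to-back, no overlap) — done with C.
D starts exactly when A ends (back-to-back, no overlap) — done with A.
F starts after D ends — done with D.
E starts before F ends → F and E overlap.
G starts before F ends → F and G overlap.
G starts before E ends → E and G overlap.
Overlapping pairs: A & B, B & C, E & F, E & G, F & G — 5 in total.

5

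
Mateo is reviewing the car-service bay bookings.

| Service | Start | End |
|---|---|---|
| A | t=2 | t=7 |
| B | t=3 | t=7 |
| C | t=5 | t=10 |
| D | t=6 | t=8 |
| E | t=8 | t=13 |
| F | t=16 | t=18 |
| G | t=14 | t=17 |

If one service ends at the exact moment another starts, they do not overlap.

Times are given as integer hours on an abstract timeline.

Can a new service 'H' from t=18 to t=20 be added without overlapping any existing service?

A: ends t=7 at or before H starts t=18 → clear.
B: ends t=7 at or before H starts t=18 → clear.
C: ends t=10 at or before H starts t=18 → clear.
D: ends t=8 at or before H starts t=18 → clear.
E: ends t=13 at or before H starts t=18 → clear.
G: ends t=17 at or before H starts t=18 → clear.
F: ends t=18 at or before H starts t=18 → clear.

Yes — the slot is free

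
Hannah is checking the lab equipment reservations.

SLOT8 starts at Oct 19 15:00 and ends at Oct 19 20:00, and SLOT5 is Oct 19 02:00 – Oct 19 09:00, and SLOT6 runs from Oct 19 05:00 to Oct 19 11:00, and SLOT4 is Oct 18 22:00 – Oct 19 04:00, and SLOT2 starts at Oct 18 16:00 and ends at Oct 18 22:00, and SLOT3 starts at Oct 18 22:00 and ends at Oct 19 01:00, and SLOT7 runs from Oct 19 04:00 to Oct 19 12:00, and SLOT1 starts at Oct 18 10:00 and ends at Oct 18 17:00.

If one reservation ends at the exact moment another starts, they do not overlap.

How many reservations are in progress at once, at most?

Sweep the timeline, counting +1 at each start and −1 at each end (ends before starts at a tie):
Oct 18 10:00 start SLOT1 → 1
Oct 18 16:00 start SLOT2 → 2
Oct 18 17:00 end SLOT1 → 1
Oct 18 22:00 end SLOT2 → 0
Oct 18 22:00 start SLOT3 → 1
Oct 18 22:00 start SLOT4 → 2
Oct 19 01:00 end SLOT3 → 1
Oct 19 02:00 start SLOT5 → 2
Oct 19 04:00 end SLOT4 → 1
Oct 19 04:00 start SLOT7 → 2
Oct 19 05:00 start SLOT6 → 3
Oct 19 09:00 end SLOT5 → 2
Oct 19 11:00 end SLOT6 → 1
Oct 19 12:00 end SLOT7 → 0
Oct 19 15:00 start SLOT8 → 1
Oct 19 20:00 end SLOT8 → 0
Peak is 3, at Oct 19 05:00 (SLOT5, SLOT6, SLOT7).

3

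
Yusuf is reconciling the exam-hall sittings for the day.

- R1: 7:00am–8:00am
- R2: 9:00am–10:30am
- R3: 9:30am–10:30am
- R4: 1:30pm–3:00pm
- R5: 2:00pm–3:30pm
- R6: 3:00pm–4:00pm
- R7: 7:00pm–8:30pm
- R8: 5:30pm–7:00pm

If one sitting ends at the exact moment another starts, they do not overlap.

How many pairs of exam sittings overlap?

Sorted by start: R1, R2, R3, R4, R5, R6, R8, R7.
R2 starts after R1 ends; R1 is clear from here.
R3 starts before R2 ends → R2 and R3 overlap.
R4 starts after R2 ends; R2 is clear from here.
R4 starts after R3 ends; R3 is clear from here.
R5 starts before R4 ends → R4 and R5 overlap.
R6 starts exactly when R4 ends (back-to-back, no overlap); R4 is clear from here.
R6 starts before R5 ends → R5 and R6 overlap.
R8 starts after R5 ends; R5 is clear from here.
R8 starts after R6 ends; R6 is clear from here.
R7 starts exactly when R8 ends (back-to-back, no overlap).
Overlapping pairs: R2 & R3, R4 & R5, R5 & R6 — 3 in total.

3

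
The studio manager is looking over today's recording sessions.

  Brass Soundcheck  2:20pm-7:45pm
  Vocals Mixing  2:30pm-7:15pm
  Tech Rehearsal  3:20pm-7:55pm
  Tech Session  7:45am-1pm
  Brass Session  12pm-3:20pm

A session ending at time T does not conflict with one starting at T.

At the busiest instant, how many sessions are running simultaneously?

3

Sweep the timeline, counting +1 at each start and −1 at each end (ends before starts at a tie):
7:45am start Tech Session → 1
12pm start Brass Session → 2
1pm end Tech Session → 1
2:20pm start Brass Soundcheck → 2
2:30pm start Vocals Mixing → 3
3:20pm end Brass Session → 2
3:20pm start Tech Rehearsal → 3
7:15pm end Vocals Mixing → 2
7:45pm end Brass Soundcheck → 1
7:55pm end Tech Rehearsal → 0
Peak is 3, at 2:30pm (Brass Session, Brass Soundcheck, Vocals Mixing).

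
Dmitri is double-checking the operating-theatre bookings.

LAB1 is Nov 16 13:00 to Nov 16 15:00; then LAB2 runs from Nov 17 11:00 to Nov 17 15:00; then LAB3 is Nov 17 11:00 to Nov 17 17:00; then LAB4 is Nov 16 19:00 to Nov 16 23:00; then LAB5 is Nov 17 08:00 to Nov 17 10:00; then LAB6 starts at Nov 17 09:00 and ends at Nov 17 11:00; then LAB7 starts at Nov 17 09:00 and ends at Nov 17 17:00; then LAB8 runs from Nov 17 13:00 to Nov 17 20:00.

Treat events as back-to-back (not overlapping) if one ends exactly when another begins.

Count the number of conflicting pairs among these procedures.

9

Check each pair: they overlap iff neither finishes before the other starts.
Sorted by start: LAB1, LAB4, LAB5, LAB6, LAB7, LAB2, LAB3, LAB8.
LAB4 starts after LAB1 ends, so LAB1 has no further overlaps.
LAB5 starts after LAB4 ends, so LAB4 has no further overlaps.
LAB6 starts before LAB5 ends → LAB5 and LAB6 overlap.
LAB7 starts before LAB5 ends → LAB5 and LAB7 overlap.
LAB2 starts after LAB5 ends, so LAB5 has no further overlaps.
LAB7 starts before LAB6 ends → LAB6 and LAB7 overlap.
LAB2 starts exactly when LAB6 ends (back-to-back, no overlap), so LAB6 has no further overlaps.
LAB2 starts before LAB7 ends → LAB7 and LAB2 overlap.
LAB3 starts before LAB7 ends → LAB7 and LAB3 overlap.
LAB8 starts before LAB7 ends → LAB7 and LAB8 overlap.
LAB3 starts before LAB2 ends → LAB2 and LAB3 overlap.
LAB8 starts before LAB2 ends → LAB2 and LAB8 overlap.
LAB8 starts before LAB3 ends → LAB3 and LAB8 overlap.
Overlapping pairs: LAB2 & LAB3, LAB2 & LAB7, LAB2 & LAB8, LAB3 & LAB7, LAB3 & LAB8, LAB5 & LAB6, LAB5 & LAB7, LAB6 & LAB7, LAB7 & LAB8 — 9 in total.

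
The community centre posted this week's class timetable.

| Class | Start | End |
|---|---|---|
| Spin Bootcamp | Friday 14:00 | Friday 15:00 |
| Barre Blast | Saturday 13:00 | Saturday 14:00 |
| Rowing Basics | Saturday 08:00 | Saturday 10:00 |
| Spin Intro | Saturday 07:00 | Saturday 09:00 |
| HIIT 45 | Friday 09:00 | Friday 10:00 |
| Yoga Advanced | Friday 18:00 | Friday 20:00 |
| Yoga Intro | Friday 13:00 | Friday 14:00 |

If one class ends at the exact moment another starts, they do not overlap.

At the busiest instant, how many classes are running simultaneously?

2

Sort all start/end points and keep a running count:
Friday 09:00 start HIIT 45 → 1
Friday 10:00 end HIIT 45 → 0
Friday 13:00 start Yoga Intro → 1
Friday 14:00 end Yoga Intro → 0
Friday 14:00 start Spin Bootcamp → 1
Friday 15:00 end Spin Bootcamp → 0
Friday 18:00 start Yoga Advanced → 1
Friday 20:00 end Yoga Advanced → 0
Saturday 07:00 start Spin Intro → 1
Saturday 08:00 start Rowing Basics → 2
Saturday 09:00 end Spin Intro → 1
Saturday 10:00 end Rowing Basics → 0
Saturday 13:00 start Barre Blast → 1
Saturday 14:00 end Barre Blast → 0
Peak is 2, at Saturday 08:00 (Rowing Basics, Spin Intro).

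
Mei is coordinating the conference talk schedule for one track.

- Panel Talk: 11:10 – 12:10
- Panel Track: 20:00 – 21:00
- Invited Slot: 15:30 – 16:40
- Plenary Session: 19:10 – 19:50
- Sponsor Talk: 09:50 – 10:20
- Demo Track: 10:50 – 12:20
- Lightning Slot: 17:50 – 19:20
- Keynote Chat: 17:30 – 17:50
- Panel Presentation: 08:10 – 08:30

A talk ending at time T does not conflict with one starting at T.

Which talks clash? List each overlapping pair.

Demo Track & Panel Talk, Lightning Slot & Plenary Session

Two intervals overlap when each starts before the other ends.
Sorted by start: Panel Presentation, Sponsor Talk, Demo Track, Panel Talk, Invited Slot, Keynote Chat, Lightning Slot, Plenary Session, Panel Track.
Sponsor Talk starts after Panel Presentation ends; Panel Presentation is clear from here.
Demo Track starts after Sponsor Talk ends; Sponsor Talk is clear from here.
Panel Talk starts before Demo Track ends → Demo Track and Panel Talk overlap.
Invited Slot starts after Demo Track ends; Demo Track is clear from here.
Invited Slot starts after Panel Talk ends; Panel Talk is clear from here.
Keynote Chat starts after Invited Slot ends; Invited Slot is clear from here.
Lightning Slot starts exactly when Keynote Chat ends (back-to-back, no overlap); Keynote Chat is clear from here.
Plenary Session starts before Lightning Slot ends → Lightning Slot and Plenary Session overlap.
Panel Track starts after Lightning Slot ends.
Panel Track starts after Plenary Session ends.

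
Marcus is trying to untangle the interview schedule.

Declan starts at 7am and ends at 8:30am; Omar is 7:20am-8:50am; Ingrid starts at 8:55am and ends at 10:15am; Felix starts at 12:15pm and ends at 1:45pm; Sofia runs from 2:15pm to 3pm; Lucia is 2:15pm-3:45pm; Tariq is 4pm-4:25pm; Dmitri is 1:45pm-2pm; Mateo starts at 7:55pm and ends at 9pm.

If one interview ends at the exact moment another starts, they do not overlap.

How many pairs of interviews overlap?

2

Sorted by start: Declan, Omar, Ingrid, Felix, Dmitri, Sofia, Lucia, Tariq, Mateo.
Omar starts before Declan ends → Declan and Omar overlap.
Ingrid starts after Declan ends — done with Declan.
Ingrid starts after Omar ends — done with Omar.
Felix starts after Ingrid ends — done with Ingrid.
Dmitri starts exactly when Felix ends (back-to-back, no overlap) — done with Felix.
Sofia starts after Dmitri ends — done with Dmitri.
Lucia starts before Sofia ends → Sofia and Lucia overlap.
Tariq starts after Sofia ends — done with Sofia.
Tariq starts after Lucia ends — done with Lucia.
Mateo starts after Tariq ends.
Overlapping pairs: Declan & Omar, Lucia & Sofia — 2 in total.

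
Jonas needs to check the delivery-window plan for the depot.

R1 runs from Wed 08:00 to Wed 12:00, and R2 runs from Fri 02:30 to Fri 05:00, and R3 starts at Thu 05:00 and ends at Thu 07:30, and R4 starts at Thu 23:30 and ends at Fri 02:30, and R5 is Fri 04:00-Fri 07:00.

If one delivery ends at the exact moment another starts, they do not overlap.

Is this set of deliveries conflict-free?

No

Sorted by start: R1, R3, R4, R2, R5.
R3 starts after R1 ends, so nothing later overlaps R1 either.
R4 starts after R3 ends, so nothing later overlaps R3 either.
R2 starts exactly when R4 ends (back-to-back, no overlap), so nothing later overlaps R4 either.
R5 starts before R2 ends → R2 and R5 overlap.
That's a conflict, so the schedule is not conflict-free.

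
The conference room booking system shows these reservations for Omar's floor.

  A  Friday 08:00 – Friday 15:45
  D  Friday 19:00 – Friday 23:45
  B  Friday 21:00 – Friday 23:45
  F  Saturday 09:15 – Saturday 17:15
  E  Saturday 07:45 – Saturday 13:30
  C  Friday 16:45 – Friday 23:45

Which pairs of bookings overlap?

B & C, B & D, C & D, E & F

Sorted by start: A, C, D, B, E, F.
C starts after A ends, so A has no further overlaps.
D starts before C ends → C and D overlap.
B starts before C ends → C and B overlap.
E starts after C ends, so C has no further overlaps.
B starts before D ends → D and B overlap.
E starts after D ends, so D has no further overlaps.
E starts after B ends, so B has no further overlaps.
F starts before E ends → E and F overlap.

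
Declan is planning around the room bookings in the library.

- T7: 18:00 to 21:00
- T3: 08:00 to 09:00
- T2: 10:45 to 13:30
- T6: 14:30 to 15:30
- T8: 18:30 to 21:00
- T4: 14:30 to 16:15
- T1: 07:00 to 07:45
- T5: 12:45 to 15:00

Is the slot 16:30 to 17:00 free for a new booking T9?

T1: ends 07:45 at or before T9 starts 16:30 → clear.
T3: ends 09:00 at or before T9 starts 16:30 → clear.
T2: ends 13:30 at or before T9 starts 16:30 → clear.
T5: ends 15:00 at or before T9 starts 16:30 → clear.
T4: ends 16:15 at or before T9 starts 16:30 → clear.
T6: ends 15:30 at or before T9 starts 16:30 → clear.
T7: starts 18:00 at or after T9 ends 17:00 → clear.
T8: starts 18:30 at or after T9 ends 17:00 → clear.

Yes — the slot is free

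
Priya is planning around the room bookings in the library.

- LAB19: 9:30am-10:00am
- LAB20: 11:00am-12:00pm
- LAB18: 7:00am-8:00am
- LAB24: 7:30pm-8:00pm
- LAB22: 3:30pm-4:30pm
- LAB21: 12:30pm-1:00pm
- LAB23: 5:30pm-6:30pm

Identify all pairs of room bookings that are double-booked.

no overlapping pairs

Sorted by start: LAB18, LAB19, LAB20, LAB21, LAB22, LAB23, LAB24.
LAB19 starts after LAB18 ends; LAB18 is clear from here.
LAB20 starts after LAB19 ends; LAB19 is clear from here.
LAB21 starts after LAB20 ends; LAB20 is clear from here.
LAB22 starts after LAB21 ends; LAB21 is clear from here.
LAB23 starts after LAB22 ends; LAB22 is clear from here.
LAB24 starts after LAB23 ends.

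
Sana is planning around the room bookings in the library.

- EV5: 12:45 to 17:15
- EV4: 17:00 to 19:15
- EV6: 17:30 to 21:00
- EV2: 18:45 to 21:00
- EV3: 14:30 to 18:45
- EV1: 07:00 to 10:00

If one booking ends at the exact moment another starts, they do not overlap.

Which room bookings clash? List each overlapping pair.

Sorted by start: EV1, EV5, EV3, EV4, EV6, EV2.
EV5 starts after EV1 ends — done with EV1.
EV3 starts before EV5 ends → EV5 and EV3 overlap.
EV4 starts before EV5 ends → EV5 and EV4 overlap.
EV6 starts after EV5 ends — done with EV5.
EV4 starts before EV3 ends → EV3 and EV4 overlap.
EV6 starts before EV3 ends → EV3 and EV6 overlap.
EV2 starts exactly when EV3 ends (back-to-back, no overlap).
EV6 starts before EV4 ends → EV4 and EV6 overlap.
EV2 starts before EV4 ends → EV4 and EV2 overlap.
EV2 starts before EV6 ends → EV6 and EV2 overlap.

EV2 & EV4, EV2 & EV6, EV3 & EV4, EV3 & EV5, EV3 & EV6, EV4 & EV5, EV4 & EV6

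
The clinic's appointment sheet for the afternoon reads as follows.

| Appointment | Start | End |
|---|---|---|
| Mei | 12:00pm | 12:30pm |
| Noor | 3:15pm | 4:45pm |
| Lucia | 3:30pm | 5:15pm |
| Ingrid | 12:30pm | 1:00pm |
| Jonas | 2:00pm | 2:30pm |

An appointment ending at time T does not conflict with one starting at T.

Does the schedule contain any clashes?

Sorted by start: Mei, Ingrid, Jonas, Noor, Lucia.
Ingrid starts exactly when Mei ends (back-to-back, no overlap), so nothing later overlaps Mei either.
Jonas starts after Ingrid ends, so nothing later overlaps Ingrid either.
Noor starts after Jonas ends, so nothing later overlaps Jonas either.
Lucia starts before Noor ends → Noor and Lucia overlap.
That's a conflict, so the schedule is not conflict-free.

Yes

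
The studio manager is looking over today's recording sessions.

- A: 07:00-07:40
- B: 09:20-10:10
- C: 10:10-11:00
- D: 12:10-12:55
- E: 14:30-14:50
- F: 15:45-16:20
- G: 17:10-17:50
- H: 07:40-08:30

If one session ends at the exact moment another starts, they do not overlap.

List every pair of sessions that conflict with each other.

Sorted by start: A, H, B, C, D, E, F, G.
H starts exactly when A ends (back-to-back, no overlap); A is clear from here.
B starts after H ends; H is clear from here.
C starts exactly when B ends (back-to-back, no overlap); B is clear from here.
D starts after C ends; C is clear from here.
E starts after D ends; D is clear from here.
F starts after E ends; E is clear from here.
G starts after F ends.

none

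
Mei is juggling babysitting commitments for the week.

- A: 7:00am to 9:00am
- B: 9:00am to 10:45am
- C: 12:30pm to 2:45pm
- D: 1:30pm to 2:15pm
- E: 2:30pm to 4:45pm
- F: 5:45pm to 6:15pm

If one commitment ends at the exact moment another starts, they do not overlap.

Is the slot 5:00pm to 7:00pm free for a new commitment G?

No — it overlaps F

A: ends 9:00am at or before G starts 5:00pm → clear.
B: ends 10:45am at or before G starts 5:00pm → clear.
C: ends 2:45pm at or before G starts 5:00pm → clear.
D: ends 2:15pm at or before G starts 5:00pm → clear.
E: ends 4:45pm at or before G starts 5:00pm → clear.
F: starts 5:45pm before G ends 7:00pm, and ends 6:15pm after G starts 5:00pm → overlap.
G overlaps F.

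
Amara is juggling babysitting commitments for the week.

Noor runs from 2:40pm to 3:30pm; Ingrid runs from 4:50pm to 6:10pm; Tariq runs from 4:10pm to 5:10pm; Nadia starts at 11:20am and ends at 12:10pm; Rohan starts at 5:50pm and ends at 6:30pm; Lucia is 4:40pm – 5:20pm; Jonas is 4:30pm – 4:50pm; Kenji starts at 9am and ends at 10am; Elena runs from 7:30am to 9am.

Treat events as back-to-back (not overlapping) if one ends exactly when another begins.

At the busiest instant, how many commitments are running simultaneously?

Walk through starts and ends in time order (an end at T is processed before a start at T):
7:30am start Elena → 1
9am end Elena → 0
9am start Kenji → 1
10am end Kenji → 0
11:20am start Nadia → 1
12:10pm end Nadia → 0
2:40pm start Noor → 1
3:30pm end Noor → 0
4:10pm start Tariq → 1
4:30pm start Jonas → 2
4:40pm start Lucia → 3
4:50pm end Jonas → 2
4:50pm start Ingrid → 3
5:10pm end Tariq → 2
5:20pm end Lucia → 1
5:50pm start Rohan → 2
6:10pm end Ingrid → 1
6:30pm end Rohan → 0
Peak is 3, at 4:40pm (Jonas, Lucia, Tariq).

3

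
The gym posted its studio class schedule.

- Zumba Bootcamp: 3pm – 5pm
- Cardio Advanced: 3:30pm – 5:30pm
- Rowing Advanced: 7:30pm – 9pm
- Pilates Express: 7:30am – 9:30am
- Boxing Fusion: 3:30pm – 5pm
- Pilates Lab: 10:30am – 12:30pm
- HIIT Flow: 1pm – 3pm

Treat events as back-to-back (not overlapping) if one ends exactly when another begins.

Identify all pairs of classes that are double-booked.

Boxing Fusion & Cardio Advanced, Boxing Fusion & Zumba Bootcamp, Cardio Advanced & Zumba Bootcamp

Two intervals overlap when each starts before the other ends.
Sorted by start: Pilates Express, Pilates Lab, HIIT Flow, Zumba Bootcamp, Cardio Advanced, Boxing Fusion, Rowing Advanced.
Pilates Lab starts after Pilates Express ends — done with Pilates Express.
HIIT Flow starts after Pilates Lab ends — done with Pilates Lab.
Zumba Bootcamp starts exactly when HIIT Flow ends (back-to-back, no overlap) — done with HIIT Flow.
Cardio Advanced starts before Zumba Bootcamp ends → Zumba Bootcamp and Cardio Advanced overlap.
Boxing Fusion starts before Zumba Bootcamp ends → Zumba Bootcamp and Boxing Fusion overlap.
Rowing Advanced starts after Zumba Bootcamp ends.
Boxing Fusion starts before Cardio Advanced ends → Cardio Advanced and Boxing Fusion overlap.
Rowing Advanced starts after Cardio Advanced ends.
Rowing Advanced starts after Boxing Fusion ends.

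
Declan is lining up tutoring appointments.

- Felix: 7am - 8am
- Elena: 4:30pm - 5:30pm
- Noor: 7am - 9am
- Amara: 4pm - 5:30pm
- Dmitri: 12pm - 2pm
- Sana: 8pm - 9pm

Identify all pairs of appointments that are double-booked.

Sorted by start: Felix, Noor, Dmitri, Amara, Elena, Sana.
Noor starts before Felix ends → Felix and Noor overlap.
Dmitri starts after Felix ends, so nothing later overlaps Felix either.
Dmitri starts after Noor ends, so nothing later overlaps Noor either.
Amara starts after Dmitri ends, so nothing later overlaps Dmitri either.
Elena starts before Amara ends → Amara and Elena overlap.
Sana starts after Amara ends.
Sana starts after Elena ends.

Amara & Elena, Felix & Noor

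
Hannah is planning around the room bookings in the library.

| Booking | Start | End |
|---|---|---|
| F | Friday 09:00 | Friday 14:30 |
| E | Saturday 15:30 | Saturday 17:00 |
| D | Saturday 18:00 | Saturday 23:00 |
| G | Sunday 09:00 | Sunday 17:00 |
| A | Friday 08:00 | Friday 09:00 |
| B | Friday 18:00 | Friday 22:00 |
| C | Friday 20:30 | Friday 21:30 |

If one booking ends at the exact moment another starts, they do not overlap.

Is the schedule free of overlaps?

Sorted by start: A, F, B, C, E, D, G.
F starts exactly when A ends (back-to-back, no overlap), so nothing later overlaps A either.
B starts after F ends, so nothing later overlaps F either.
C starts before B ends → B and C overlap.
That's a conflict, so the schedule is not conflict-free.

No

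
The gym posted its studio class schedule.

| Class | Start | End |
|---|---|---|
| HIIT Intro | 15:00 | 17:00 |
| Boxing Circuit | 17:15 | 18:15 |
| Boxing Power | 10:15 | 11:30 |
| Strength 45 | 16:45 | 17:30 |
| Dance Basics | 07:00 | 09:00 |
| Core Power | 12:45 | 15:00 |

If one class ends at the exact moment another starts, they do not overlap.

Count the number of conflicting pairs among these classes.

2

Sorted by start: Dance Basics, Boxing Power, Core Power, HIIT Intro, Strength 45, Boxing Circuit.
Boxing Power starts after Dance Basics ends — done with Dance Basics.
Core Power starts after Boxing Power ends — done with Boxing Power.
HIIT Intro starts exactly when Core Power ends (back-to-back, no overlap) — done with Core Power.
Strength 45 starts before HIIT Intro ends → HIIT Intro and Strength 45 overlap.
Boxing Circuit starts after HIIT Intro ends.
Boxing Circuit starts before Strength 45 ends → Strength 45 and Boxing Circuit overlap.
Overlapping pairs: Boxing Circuit & Strength 45, HIIT Intro & Strength 45 — 2 in total.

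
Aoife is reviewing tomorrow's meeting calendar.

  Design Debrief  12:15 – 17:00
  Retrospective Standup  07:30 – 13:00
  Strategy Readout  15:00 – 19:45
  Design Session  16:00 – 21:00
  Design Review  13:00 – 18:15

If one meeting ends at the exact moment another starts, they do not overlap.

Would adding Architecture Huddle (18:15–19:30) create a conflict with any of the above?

Yes — it overlaps Design Session, Strategy Readout

Retrospective Standup: ends 13:00 at or before Architecture Huddle starts 18:15 → clear.
Design Debrief: ends 17:00 at or before Architecture Huddle starts 18:15 → clear.
Design Review: ends 18:15 at or before Architecture Huddle starts 18:15 → clear.
Strategy Readout: starts 15:00 before Architecture Huddle ends 19:30, and ends 19:45 after Architecture Huddle starts 18:15 → overlap.
Design Session: starts 16:00 before Architecture Huddle ends 19:30, and ends 21:00 after Architecture Huddle starts 18:15 → overlap.
Architecture Huddle overlaps Strategy Readout, Design Session.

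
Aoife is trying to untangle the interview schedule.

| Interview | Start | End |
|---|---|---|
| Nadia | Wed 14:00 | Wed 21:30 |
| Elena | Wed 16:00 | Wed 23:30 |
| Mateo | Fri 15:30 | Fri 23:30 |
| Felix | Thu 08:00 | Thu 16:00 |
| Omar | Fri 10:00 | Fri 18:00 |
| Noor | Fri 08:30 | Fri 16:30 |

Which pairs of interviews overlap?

Elena & Nadia, Mateo & Noor, Mateo & Omar, Noor & Omar

Check each pair: they overlap iff neither finishes before the other starts.
Sorted by start: Nadia, Elena, Felix, Noor, Omar, Mateo.
Elena starts before Nadia ends → Nadia and Elena overlap.
Felix starts after Nadia ends — done with Nadia.
Felix starts after Elena ends — done with Elena.
Noor starts after Felix ends — done with Felix.
Omar starts before Noor ends → Noor and Omar overlap.
Mateo starts before Noor ends → Noor and Mateo overlap.
Mateo starts before Omar ends → Omar and Mateo overlap.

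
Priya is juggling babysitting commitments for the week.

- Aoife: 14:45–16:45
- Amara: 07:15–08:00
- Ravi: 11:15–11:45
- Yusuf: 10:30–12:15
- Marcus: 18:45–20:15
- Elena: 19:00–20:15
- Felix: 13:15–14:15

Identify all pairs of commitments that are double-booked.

Elena & Marcus, Ravi & Yusuf

Sorted by start: Amara, Yusuf, Ravi, Felix, Aoife, Marcus, Elena.
Yusuf starts after Amara ends, so Amara has no further overlaps.
Ravi starts before Yusuf ends → Yusuf and Ravi overlap.
Felix starts after Yusuf ends, so Yusuf has no further overlaps.
Felix starts after Ravi ends, so Ravi has no further overlaps.
Aoife starts after Felix ends, so Felix has no further overlaps.
Marcus starts after Aoife ends, so Aoife has no further overlaps.
Elena starts before Marcus ends → Marcus and Elena overlap.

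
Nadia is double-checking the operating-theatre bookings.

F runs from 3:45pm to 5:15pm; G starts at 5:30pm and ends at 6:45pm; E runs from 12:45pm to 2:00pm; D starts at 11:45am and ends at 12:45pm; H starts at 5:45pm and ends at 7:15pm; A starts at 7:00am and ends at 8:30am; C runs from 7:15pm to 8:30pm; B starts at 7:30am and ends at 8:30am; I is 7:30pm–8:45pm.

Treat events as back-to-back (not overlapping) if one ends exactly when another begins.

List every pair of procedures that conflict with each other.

A & B, C & I, G & H

Sorted by start: A, B, D, E, F, G, H, C, I.
B starts before A ends → A and B overlap.
D starts after A ends, so nothing later overlaps A either.
D starts after B ends, so nothing later overlaps B either.
E starts exactly when D ends (back-to-back, no overlap), so nothing later overlaps D either.
F starts after E ends, so nothing later overlaps E either.
G starts after F ends, so nothing later overlaps F either.
H starts before G ends → G and H overlap.
C starts after G ends, so nothing later overlaps G either.
C starts exactly when H ends (back-to-back, no overlap), so nothing later overlaps H either.
I starts before C ends → C and I overlap.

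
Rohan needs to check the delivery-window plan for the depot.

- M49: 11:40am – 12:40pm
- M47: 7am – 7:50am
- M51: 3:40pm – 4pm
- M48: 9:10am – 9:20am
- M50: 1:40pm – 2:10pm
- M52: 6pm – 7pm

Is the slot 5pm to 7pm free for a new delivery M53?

M47: ends 7:50am at or before M53 starts 5pm → clear.
M48: ends 9:20am at or before M53 starts 5pm → clear.
M49: ends 12:40pm at or before M53 starts 5pm → clear.
M50: ends 2:10pm at or before M53 starts 5pm → clear.
M51: ends 4pm at or before M53 starts 5pm → clear.
M52: starts 6pm before M53 ends 7pm, and ends 7pm after M53 starts 5pm → overlap.
M53 overlaps M52.

No — it overlaps M52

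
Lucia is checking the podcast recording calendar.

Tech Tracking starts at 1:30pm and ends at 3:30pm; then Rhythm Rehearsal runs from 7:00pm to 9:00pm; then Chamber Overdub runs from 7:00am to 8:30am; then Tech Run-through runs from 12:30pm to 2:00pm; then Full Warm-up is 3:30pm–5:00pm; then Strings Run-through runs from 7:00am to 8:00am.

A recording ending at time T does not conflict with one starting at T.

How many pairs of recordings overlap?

Check each pair: they overlap iff neither finishes before the other starts.
Sorted by start: Chamber Overdub, Strings Run-through, Tech Run-through, Tech Tracking, Full Warm-up, Rhythm Rehearsal.
Strings Run-through starts before Chamber Overdub ends → Chamber Overdub and Strings Run-through overlap.
Tech Run-through starts after Chamber Overdub ends; Chamber Overdub is clear from here.
Tech Run-through starts after Strings Run-through ends; Strings Run-through is clear from here.
Tech Tracking starts before Tech Run-through ends → Tech Run-through and Tech Tracking overlap.
Full Warm-up starts after Tech Run-through ends; Tech Run-through is clear from here.
Full Warm-up starts exactly when Tech Tracking ends (back-to-back, no overlap); Tech Tracking is clear from here.
Rhythm Rehearsal starts after Full Warm-up ends.
Overlapping pairs: Chamber Overdub & Strings Run-through, Tech Run-through & Tech Tracking — 2 in total.

2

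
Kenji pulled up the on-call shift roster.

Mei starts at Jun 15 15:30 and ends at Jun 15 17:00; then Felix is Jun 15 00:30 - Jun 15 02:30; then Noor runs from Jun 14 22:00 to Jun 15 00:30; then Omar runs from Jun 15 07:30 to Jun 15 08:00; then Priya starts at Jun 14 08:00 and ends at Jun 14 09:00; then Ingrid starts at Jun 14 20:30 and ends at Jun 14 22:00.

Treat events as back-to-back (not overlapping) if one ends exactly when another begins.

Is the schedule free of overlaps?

Yes

Sorted by start: Priya, Ingrid, Noor, Felix, Omar, Mei.
Ingrid starts after Priya ends; Priya is clear from here.
Noor starts exactly when Ingrid ends (back-to-back, no overlap); Ingrid is clear from here.
Felix starts exactly when Noor ends (back-to-back, no overlap); Noor is clear from here.
Omar starts after Felix ends; Felix is clear from here.
Mei starts after Omar ends.
Every pair is clear; the schedule has no overlaps.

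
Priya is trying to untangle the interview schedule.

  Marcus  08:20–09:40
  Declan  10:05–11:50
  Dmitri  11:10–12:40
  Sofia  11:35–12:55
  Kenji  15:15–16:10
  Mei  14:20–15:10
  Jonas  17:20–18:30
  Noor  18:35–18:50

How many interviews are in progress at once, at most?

Sort all start/end points and keep a running count:
08:20 start Marcus → 1
09:40 end Marcus → 0
10:05 start Declan → 1
11:10 start Dmitri → 2
11:35 start Sofia → 3
11:50 end Declan → 2
12:40 end Dmitri → 1
12:55 end Sofia → 0
14:20 start Mei → 1
15:10 end Mei → 0
15:15 start Kenji → 1
16:10 end Kenji → 0
17:20 start Jonas → 1
18:30 end Jonas → 0
18:35 start Noor → 1
18:50 end Noor → 0
Peak is 3, at 11:35 (Declan, Dmitri, Sofia).

3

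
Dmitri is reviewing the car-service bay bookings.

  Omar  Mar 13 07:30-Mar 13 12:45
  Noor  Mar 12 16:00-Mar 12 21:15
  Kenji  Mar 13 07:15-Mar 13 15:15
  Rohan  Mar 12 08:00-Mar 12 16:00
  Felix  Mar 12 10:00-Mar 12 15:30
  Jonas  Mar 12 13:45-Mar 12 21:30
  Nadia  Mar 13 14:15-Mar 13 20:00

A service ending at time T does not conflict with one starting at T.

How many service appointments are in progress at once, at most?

3

Sweep the timeline, counting +1 at each start and −1 at each end (ends before starts at a tie):
Mar 12 08:00 start Rohan → 1
Mar 12 10:00 start Felix → 2
Mar 12 13:45 start Jonas → 3
Mar 12 15:30 end Felix → 2
Mar 12 16:00 end Rohan → 1
Mar 12 16:00 start Noor → 2
Mar 12 21:15 end Noor → 1
Mar 12 21:30 end Jonas → 0
Mar 13 07:15 start Kenji → 1
Mar 13 07:30 start Omar → 2
Mar 13 12:45 end Omar → 1
Mar 13 14:15 start Nadia → 2
Mar 13 15:15 end Kenji → 1
Mar 13 20:00 end Nadia → 0
Peak is 3, at Mar 12 13:45 (Felix, Jonas, Rohan).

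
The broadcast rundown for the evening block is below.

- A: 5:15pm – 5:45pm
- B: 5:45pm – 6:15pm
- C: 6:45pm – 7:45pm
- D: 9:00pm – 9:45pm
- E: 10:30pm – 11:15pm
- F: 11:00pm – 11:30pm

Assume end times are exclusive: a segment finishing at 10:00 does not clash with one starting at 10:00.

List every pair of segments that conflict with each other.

E & F

Sorted by start: A, B, C, D, E, F.
B starts exactly when A ends (back-to-back, no overlap), so A has no further overlaps.
C starts after B ends, so B has no further overlaps.
D starts after C ends, so C has no further overlaps.
E starts after D ends, so D has no further overlaps.
F starts before E ends → E and F overlap.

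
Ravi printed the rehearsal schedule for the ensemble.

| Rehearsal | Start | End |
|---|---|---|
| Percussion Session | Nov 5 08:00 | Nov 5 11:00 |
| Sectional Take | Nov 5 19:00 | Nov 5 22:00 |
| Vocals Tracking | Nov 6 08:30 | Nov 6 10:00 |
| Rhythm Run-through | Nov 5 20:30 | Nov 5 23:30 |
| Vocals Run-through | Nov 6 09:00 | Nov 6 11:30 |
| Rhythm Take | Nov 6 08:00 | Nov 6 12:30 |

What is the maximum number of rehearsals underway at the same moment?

3

Sweep the timeline, counting +1 at each start and −1 at each end (ends before starts at a tie):
Nov 5 08:00 start Percussion Session → 1
Nov 5 11:00 end Percussion Session → 0
Nov 5 19:00 start Sectional Take → 1
Nov 5 20:30 start Rhythm Run-through → 2
Nov 5 22:00 end Sectional Take → 1
Nov 5 23:30 end Rhythm Run-through → 0
Nov 6 08:00 start Rhythm Take → 1
Nov 6 08:30 start Vocals Tracking → 2
Nov 6 09:00 start Vocals Run-through → 3
Nov 6 10:00 end Vocals Tracking → 2
Nov 6 11:30 end Vocals Run-through → 1
Nov 6 12:30 end Rhythm Take → 0
Peak is 3, at Nov 6 09:00 (Rhythm Take, Vocals Run-through, Vocals Tracking).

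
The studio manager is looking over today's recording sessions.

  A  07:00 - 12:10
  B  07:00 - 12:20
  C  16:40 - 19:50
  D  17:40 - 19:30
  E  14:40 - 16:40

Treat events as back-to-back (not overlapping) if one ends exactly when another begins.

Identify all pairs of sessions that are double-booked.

A & B, C & D

Check each pair: they overlap iff neither finishes before the other starts.
Sorted by start: A, B, E, C, D.
B starts before A ends → A and B overlap.
E starts after A ends — done with A.
E starts after B ends — done with B.
C starts exactly when E ends (back-to-back, no overlap) — done with E.
D starts before C ends → C and D overlap.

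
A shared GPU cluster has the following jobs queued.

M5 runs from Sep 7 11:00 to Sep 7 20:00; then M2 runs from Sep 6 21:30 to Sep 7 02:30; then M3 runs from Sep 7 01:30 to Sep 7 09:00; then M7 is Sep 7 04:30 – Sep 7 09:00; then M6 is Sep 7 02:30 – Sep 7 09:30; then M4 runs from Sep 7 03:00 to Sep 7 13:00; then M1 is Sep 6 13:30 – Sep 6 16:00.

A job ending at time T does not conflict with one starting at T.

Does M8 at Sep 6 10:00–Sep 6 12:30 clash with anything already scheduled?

M1: starts Sep 6 13:30 at or after M8 ends Sep 6 12:30 → clear.
M2: starts Sep 6 21:30 at or after M8 ends Sep 6 12:30 → clear.
M3: starts Sep 7 01:30 at or after M8 ends Sep 6 12:30 → clear.
M6: starts Sep 7 02:30 at or after M8 ends Sep 6 12:30 → clear.
M4: starts Sep 7 03:00 at or after M8 ends Sep 6 12:30 → clear.
M7: starts Sep 7 04:30 at or after M8 ends Sep 6 12:30 → clear.
M5: starts Sep 7 11:00 at or after M8 ends Sep 6 12:30 → clear.

No — it doesn't clash with anything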